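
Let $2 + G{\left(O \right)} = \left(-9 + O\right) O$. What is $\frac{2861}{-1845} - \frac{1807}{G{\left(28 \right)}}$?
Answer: $- \frac{970049}{195570} \approx -4.9601$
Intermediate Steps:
$G{\left(O \right)} = -2 + O \left(-9 + O\right)$ ($G{\left(O \right)} = -2 + \left(-9 + O\right) O = -2 + O \left(-9 + O\right)$)
$\frac{2861}{-1845} - \frac{1807}{G{\left(28 \right)}} = \frac{2861}{-1845} - \frac{1807}{-2 + 28^{2} - 252} = 2861 \left(- \frac{1}{1845}\right) - \frac{1807}{-2 + 784 - 252} = - \frac{2861}{1845} - \frac{1807}{530} = - \frac{970049}{195570}$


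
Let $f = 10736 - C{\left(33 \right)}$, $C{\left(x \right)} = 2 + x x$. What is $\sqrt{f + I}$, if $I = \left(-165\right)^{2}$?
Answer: $\sqrt{36870} \approx 192.02$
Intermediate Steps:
$C{\left(x \right)} = 2 + x^{2}$
$I = 27225$
$f = 9645$ ($f = 10736 - \left(2 + 33^{2}\right) = 10736 - \left(2 + 1089\right) = 10736 - 1091 = 9645$)
$\sqrt{f + I} = \sqrt{9645 + 27225} = \sqrt{36870}$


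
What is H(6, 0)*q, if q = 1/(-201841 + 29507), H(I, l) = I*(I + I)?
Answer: -36/86167 ≈ -0.00041779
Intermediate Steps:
H(I, l) = 2*I² (H(I, l) = I*(2*I) = 2*I²)
q = -1/172334 (q = 1/(-172334) = -1/172334 ≈ -5.8027e-6)
H(6, 0)*q = (2*6²)*(-1/172334) = (2*36)*(-1/172334) = 72*(-1/172334) = -36/86167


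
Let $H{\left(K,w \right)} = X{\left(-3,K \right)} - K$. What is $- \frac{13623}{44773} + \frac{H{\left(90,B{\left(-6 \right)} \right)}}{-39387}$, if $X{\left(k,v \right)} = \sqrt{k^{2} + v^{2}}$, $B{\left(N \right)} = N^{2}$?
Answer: $- \frac{177513177}{587824717} - \frac{\sqrt{901}}{13129} \approx -0.30427$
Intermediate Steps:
$H{\left(K,w \right)} = \sqrt{9 + K^{2}} - K$ ($H{\left(K,w \right)} = \sqrt{\left(-3\right)^{2} + K^{2}} - K = \sqrt{9 + K^{2}} - K$)
$- \frac{13623}{44773} + \frac{H{\left(90,B{\left(-6 \right)} \right)}}{-39387} = - \frac{13623}{44773} + \frac{\sqrt{9 + 90^{2}} - 90}{-39387} = \left(-13623\right) \frac{1}{44773} + \left(\sqrt{9 + 8100} - 90\right) \left(- \frac{1}{39387}\right) = - \frac{13623}{44773} + \left(\sqrt{8109} - 90\right) \left(- \frac{1}{39387}\right) = - \frac{13623}{44773} + \left(3 \sqrt{901} - 90\right) \left(- \frac{1}{39387}\right) = - \frac{13623}{44773} + \left(-90 + 3 \sqrt{901}\right) \left(- \frac{1}{39387}\right) = - \frac{13623}{44773} + \left(\frac{30}{13129} - \frac{\sqrt{901}}{13129}\right) = - \frac{177513177}{587824717} - \frac{\sqrt{901}}{13129}$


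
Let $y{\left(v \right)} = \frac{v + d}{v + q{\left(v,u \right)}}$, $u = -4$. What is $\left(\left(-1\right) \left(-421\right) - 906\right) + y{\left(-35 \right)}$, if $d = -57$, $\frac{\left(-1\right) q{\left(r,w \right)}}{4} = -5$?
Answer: $- \frac{7183}{15} \approx -478.87$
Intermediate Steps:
$q{\left(r,w \right)} = 20$ ($q{\left(r,w \right)} = \left(-4\right) \left(-5\right) = 20$)
$y{\left(v \right)} = \frac{-57 + v}{20 + v}$ ($y{\left(v \right)} = \frac{v - 57}{v + 20} = \frac{-57 + v}{20 + v}$)
$\left(\left(-1\right) \left(-421\right) - 906\right) + y{\left(-35 \right)} = \left(\left(-1\right) \left(-421\right) - 906\right) + \frac{-57 - 35}{20 - 35} = \left(421 - 906\right) + \frac{1}{-15} \left(-92\right) = -485 - - \frac{92}{15} = -485 + \frac{92}{15} = - \frac{7183}{15}$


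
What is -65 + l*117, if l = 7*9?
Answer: 7306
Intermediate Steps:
l = 63
-65 + l*117 = -65 + 63*117 = -65 + 7371 = 7306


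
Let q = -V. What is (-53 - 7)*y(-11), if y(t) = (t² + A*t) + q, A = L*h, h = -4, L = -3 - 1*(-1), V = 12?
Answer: -1260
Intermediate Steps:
L = -2 (L = -3 + 1 = -2)
q = -12 (q = -1*12 = -12)
A = 8 (A = -2*(-4) = 8)
y(t) = -12 + t² + 8*t (y(t) = (t² + 8*t) - 12 = -12 + t² + 8*t)
(-53 - 7)*y(-11) = (-53 - 7)*(-12 + (-11)² + 8*(-11)) = -60*(-12 + 121 - 88) = -60*21 = -1260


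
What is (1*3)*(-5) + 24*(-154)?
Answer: -3711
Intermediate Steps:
(1*3)*(-5) + 24*(-154) = 3*(-5) - 3696 = -15 - 3696 = -3711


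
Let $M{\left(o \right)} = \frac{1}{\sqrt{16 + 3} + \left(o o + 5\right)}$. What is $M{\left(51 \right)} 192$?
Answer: $\frac{166784}{2263739} - \frac{64 \sqrt{19}}{2263739} \approx 0.073553$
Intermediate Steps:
$M{\left(o \right)} = \frac{1}{5 + \sqrt{19} + o^{2}}$ ($M{\left(o \right)} = \frac{1}{\sqrt{19} + \left(o^{2} + 5\right)} = \frac{1}{\sqrt{19} + \left(5 + o^{2}\right)} = \frac{1}{5 + \sqrt{19} + o^{2}}$)
$M{\left(51 \right)} 192 = \frac{1}{5 + \sqrt{19} + 51^{2}} \cdot 192 = \frac{1}{5 + \sqrt{19} + 2601} \cdot 192 = \frac{1}{2606 + \sqrt{19}} \cdot 192 = \frac{192}{2606 + \sqrt{19}}$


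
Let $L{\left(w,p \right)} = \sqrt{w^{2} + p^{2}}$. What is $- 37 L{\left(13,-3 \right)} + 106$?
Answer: $106 - 37 \sqrt{178} \approx -387.64$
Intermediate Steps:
$L{\left(w,p \right)} = \sqrt{p^{2} + w^{2}}$
$- 37 L{\left(13,-3 \right)} + 106 = - 37 \sqrt{\left(-3\right)^{2} + 13^{2}} + 106 = - 37 \sqrt{9 + 169} + 106 = - 37 \sqrt{178} + 106 = 106 - 37 \sqrt{178}$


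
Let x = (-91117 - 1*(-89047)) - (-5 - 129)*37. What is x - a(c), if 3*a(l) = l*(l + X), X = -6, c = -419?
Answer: -169411/3 ≈ -56470.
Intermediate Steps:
a(l) = l*(-6 + l)/3 (a(l) = (l*(l - 6))/3 = (l*(-6 + l))/3 = l*(-6 + l)/3)
x = 2888 (x = (-91117 + 89047) - (-134)*37 = -2070 - 1*(-4958) = -2070 + 4958 = 2888)
x - a(c) = 2888 - (-419)*(-6 - 419)/3 = 2888 - (-419)*(-425)/3 = 2888 - 1*178075/3 = 2888 - 178075/3 = -169411/3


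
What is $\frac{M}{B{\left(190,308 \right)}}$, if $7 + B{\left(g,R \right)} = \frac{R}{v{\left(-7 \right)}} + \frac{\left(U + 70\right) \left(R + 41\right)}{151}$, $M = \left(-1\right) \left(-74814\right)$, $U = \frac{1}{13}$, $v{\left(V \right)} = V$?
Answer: $\frac{73429941}{108913} \approx 674.21$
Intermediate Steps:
$U = \frac{1}{13} \approx 0.076923$
$M = 74814$
$B{\left(g,R \right)} = \frac{23610}{1963} + \frac{4414 R}{13741}$ ($B{\left(g,R \right)} = -7 + \left(\frac{R}{-7} + \frac{\left(\frac{1}{13} + 70\right) \left(R + 41\right)}{151}\right) = -7 + \left(R \left(- \frac{1}{7}\right) + \frac{911 \left(41 + R\right)}{13} \cdot \frac{1}{151}\right) = -7 - \left(\frac{R}{7} - \left(\frac{37351}{13} + \frac{911 R}{13}\right) \frac{1}{151}\right) = -7 + \left(- \frac{R}{7} + \left(\frac{37351}{1963} + \frac{911 R}{1963}\right)\right) = -7 + \left(\frac{37351}{1963} + \frac{4414 R}{13741}\right) = \frac{23610}{1963} + \frac{4414 R}{13741}$)
$\frac{M}{B{\left(190,308 \right)}} = \frac{74814}{\frac{23610}{1963} + \frac{4414}{13741} \cdot 308} = \frac{74814}{\frac{23610}{1963} + \frac{194216}{1963}} = \frac{74814}{\frac{217826}{1963}} = 74814 \cdot \frac{1963}{217826} = \frac{73429941}{108913}$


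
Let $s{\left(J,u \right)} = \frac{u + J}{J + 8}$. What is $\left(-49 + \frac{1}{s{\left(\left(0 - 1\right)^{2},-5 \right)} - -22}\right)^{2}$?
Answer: $\frac{90193009}{37636} \approx 2396.5$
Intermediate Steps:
$s{\left(J,u \right)} = \frac{J + u}{8 + J}$
$\left(-49 + \frac{1}{s{\left(\left(0 - 1\right)^{2},-5 \right)} - -22}\right)^{2} = \left(-49 + \frac{1}{\frac{\left(0 - 1\right)^{2} - 5}{8 + \left(0 - 1\right)^{2}} - -22}\right)^{2} = \left(-49 + \frac{1}{\frac{\left(-1\right)^{2} - 5}{8 + \left(-1\right)^{2}} + 22}\right)^{2} = \left(-49 + \frac{1}{\frac{1 - 5}{8 + 1} + 22}\right)^{2} = \left(-49 + \frac{1}{\frac{1}{9} \left(-4\right) + 22}\right)^{2} = \left(-49 + \frac{1}{- \frac{4}{9} + 22}\right)^{2} = \left(-49 + \frac{1}{\frac{194}{9}}\right)^{2} = \left(-49 + \frac{9}{194}\right)^{2} = \left(- \frac{9497}{194}\right)^{2} = \frac{90193009}{37636}$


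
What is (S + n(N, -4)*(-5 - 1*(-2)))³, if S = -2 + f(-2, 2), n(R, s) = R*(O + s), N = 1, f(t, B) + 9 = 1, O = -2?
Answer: 512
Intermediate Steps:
f(t, B) = -8 (f(t, B) = -9 + 1 = -8)
n(R, s) = R*(-2 + s)
S = -10 (S = -2 - 8 = -10)
(S + n(N, -4)*(-5 - 1*(-2)))³ = (-10 + (1*(-2 - 4))*(-5 - 1*(-2)))³ = (-10 + (1*(-6))*(-5 + 2))³ = (-10 - 6*(-3))³ = (-10 + 18)³ = 8³ = 512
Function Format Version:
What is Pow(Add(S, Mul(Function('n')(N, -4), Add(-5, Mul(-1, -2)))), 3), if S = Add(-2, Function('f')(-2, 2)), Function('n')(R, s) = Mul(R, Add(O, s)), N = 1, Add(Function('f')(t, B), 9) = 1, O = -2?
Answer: 512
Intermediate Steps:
Function('f')(t, B) = -8 (Function('f')(t, B) = Add(-9, 1) = -8)
Function('n')(R, s) = Mul(R, Add(-2, s))
S = -10 (S = Add(-2, -8) = -10)
Pow(Add(S, Mul(Function('n')(N, -4), Add(-5, Mul(-1, -2)))), 3) = Pow(Add(-10, Mul(Mul(1, Add(-2, -4)), Add(-5, Mul(-1, -2)))), 3) = Pow(Add(-10, Mul(Mul(1, -6), Add(-5, 2))), 3) = Pow(Add(-10, Mul(-6, -3)), 3) = Pow(Add(-10, 18), 3) = Pow(8, 3) = 512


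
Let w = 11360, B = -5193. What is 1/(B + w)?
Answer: 1/6167 ≈ 0.00016215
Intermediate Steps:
1/(B + w) = 1/(-5193 + 11360) = 1/6167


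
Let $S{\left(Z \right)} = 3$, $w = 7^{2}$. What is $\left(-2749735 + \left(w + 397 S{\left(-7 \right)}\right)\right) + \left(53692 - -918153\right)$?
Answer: $-1776650$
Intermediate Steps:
$w = 49$
$\left(-2749735 + \left(w + 397 S{\left(-7 \right)}\right)\right) + \left(53692 - -918153\right) = \left(-2749735 + \left(49 + 397 \cdot 3\right)\right) + \left(53692 - -918153\right) = \left(-2749735 + \left(49 + 1191\right)\right) + \left(53692 + 918153\right) = \left(-2749735 + 1240\right) + 971845 = -2748495 + 971845 = -1776650$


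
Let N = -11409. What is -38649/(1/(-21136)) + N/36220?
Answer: 29587584250671/36220 ≈ 8.1689e+8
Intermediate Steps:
-38649/(1/(-21136)) + N/36220 = -38649/(1/(-21136)) - 11409/36220 = -38649/(-1/21136) - 11409*1/36220 = -38649*(-21136) - 11409/36220 = 816885264 - 11409/36220 = 29587584250671/36220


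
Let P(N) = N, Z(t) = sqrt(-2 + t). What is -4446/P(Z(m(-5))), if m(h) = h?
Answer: 4446*I*sqrt(7)/7 ≈ 1680.4*I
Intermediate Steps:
-4446/P(Z(m(-5))) = -4446/sqrt(-2 - 5) = -4446*(-I*sqrt(7)/7) = -(-4446)*I*sqrt(7)/7 = 4446*I*sqrt(7)/7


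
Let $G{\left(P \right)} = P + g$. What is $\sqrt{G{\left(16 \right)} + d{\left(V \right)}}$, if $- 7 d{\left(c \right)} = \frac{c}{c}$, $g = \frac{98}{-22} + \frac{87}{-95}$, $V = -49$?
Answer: $\frac{\sqrt{561140965}}{7315} \approx 3.2383$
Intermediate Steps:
$g = - \frac{5612}{1045}$ ($g = 98 \left(- \frac{1}{22}\right) + 87 \left(- \frac{1}{95}\right) = - \frac{49}{11} - \frac{87}{95} = - \frac{5612}{1045} \approx -5.3703$)
$d{\left(c \right)} = - \frac{1}{7}$ ($d{\left(c \right)} = - \frac{c \frac{1}{c}}{7} = \left(- \frac{1}{7}\right) 1 = - \frac{1}{7}$)
$G{\left(P \right)} = - \frac{5612}{1045} + P$ ($G{\left(P \right)} = P - \frac{5612}{1045} = - \frac{5612}{1045} + P$)
$\sqrt{G{\left(16 \right)} + d{\left(V \right)}} = \sqrt{\left(- \frac{5612}{1045} + 16\right) - \frac{1}{7}} = \sqrt{\frac{11108}{1045} - \frac{1}{7}} = \sqrt{\frac{76711}{7315}} = \frac{\sqrt{561140965}}{7315}$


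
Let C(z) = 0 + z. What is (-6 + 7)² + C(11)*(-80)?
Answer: -879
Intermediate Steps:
C(z) = z
(-6 + 7)² + C(11)*(-80) = (-6 + 7)² + 11*(-80) = 1² - 880 = 1 - 880 = -879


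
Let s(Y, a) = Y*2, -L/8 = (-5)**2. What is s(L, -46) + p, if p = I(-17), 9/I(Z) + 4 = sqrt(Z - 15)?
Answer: -1603/4 - 3*I*sqrt(2)/4 ≈ -400.75 - 1.0607*I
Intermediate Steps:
L = -200 (L = -8*(-5)**2 = -8*25 = -200)
I(Z) = 9/(-4 + sqrt(-15 + Z)) (I(Z) = 9/(-4 + sqrt(Z - 15)) = 9/(-4 + sqrt(-15 + Z)))
p = 9/(-4 + 4*I*sqrt(2)) (p = 9/(-4 + sqrt(-15 - 17)) = 9/(-4 + sqrt(-32)) = 9/(-4 + 4*I*sqrt(2)) ≈ -0.75 - 1.0607*I)
s(Y, a) = 2*Y
s(L, -46) + p = 2*(-200) + (-3/4 - 3*I*sqrt(2)/4) = -400 + (-3/4 - 3*I*sqrt(2)/4) = -1603/4 - 3*I*sqrt(2)/4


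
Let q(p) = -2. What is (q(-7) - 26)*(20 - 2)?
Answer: -504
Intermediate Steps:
(q(-7) - 26)*(20 - 2) = (-2 - 26)*(20 - 2) = -28*18 = -504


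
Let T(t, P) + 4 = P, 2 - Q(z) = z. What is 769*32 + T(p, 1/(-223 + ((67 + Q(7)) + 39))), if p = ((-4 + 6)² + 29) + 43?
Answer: 3001687/122 ≈ 24604.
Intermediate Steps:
Q(z) = 2 - z
p = 76 (p = (2² + 29) + 43 = (4 + 29) + 43 = 33 + 43 = 76)
T(t, P) = -4 + P
769*32 + T(p, 1/(-223 + ((67 + Q(7)) + 39))) = 769*32 + (-4 + 1/(-223 + ((67 + (2 - 1*7)) + 39))) = 24608 + (-4 + 1/(-223 + ((67 + (2 - 7)) + 39))) = 24608 + (-4 + 1/(-223 + ((67 - 5) + 39))) = 24608 + (-4 + 1/(-223 + (62 + 39))) = 24608 + (-4 + 1/(-223 + 101)) = 24608 + (-4 + 1/(-122)) = 24608 + (-4 - 1/122) = 24608 - 489/122 = 3001687/122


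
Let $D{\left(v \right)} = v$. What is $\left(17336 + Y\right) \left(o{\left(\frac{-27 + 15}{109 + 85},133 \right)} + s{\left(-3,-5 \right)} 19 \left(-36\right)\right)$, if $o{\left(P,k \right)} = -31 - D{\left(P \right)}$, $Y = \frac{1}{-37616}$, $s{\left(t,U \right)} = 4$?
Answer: $- \frac{175022020913175}{3648752} \approx -4.7968 \cdot 10^{7}$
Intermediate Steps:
$Y = - \frac{1}{37616} \approx -2.6584 \cdot 10^{-5}$
$o{\left(P,k \right)} = -31 - P$
$\left(17336 + Y\right) \left(o{\left(\frac{-27 + 15}{109 + 85},133 \right)} + s{\left(-3,-5 \right)} 19 \left(-36\right)\right) = \left(17336 - \frac{1}{37616}\right) \left(\left(-31 - \frac{-27 + 15}{109 + 85}\right) + 4 \cdot 19 \left(-36\right)\right) = \frac{652110975 \left(\left(-31 - - \frac{12}{194}\right) + 76 \left(-36\right)\right)}{37616} = \frac{652110975 \left(\left(-31 - \left(-12\right) \frac{1}{194}\right) - 2736\right)}{37616} = \frac{652110975 \left(\left(-31 - - \frac{6}{97}\right) - 2736\right)}{37616} = \frac{652110975 \left(\left(-31 + \frac{6}{97}\right) - 2736\right)}{37616} = \frac{652110975 \left(- \frac{3001}{97} - 2736\right)}{37616} = \frac{652110975}{37616} \left(- \frac{268393}{97}\right) = - \frac{175022020913175}{3648752}$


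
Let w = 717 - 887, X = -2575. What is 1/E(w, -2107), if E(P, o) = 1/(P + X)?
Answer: -2745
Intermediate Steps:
w = -170
E(P, o) = 1/(-2575 + P) (E(P, o) = 1/(P - 2575) = 1/(-2575 + P))
1/E(w, -2107) = 1/(1/(-2575 - 170)) = 1/(1/(-2745)) = 1/(-1/2745) = -2745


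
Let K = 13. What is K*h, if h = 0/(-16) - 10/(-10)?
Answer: 13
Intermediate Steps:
h = 1 (h = 0*(-1/16) - 10*(-⅒) = 0 + 1 = 1)
K*h = 13*1 = 13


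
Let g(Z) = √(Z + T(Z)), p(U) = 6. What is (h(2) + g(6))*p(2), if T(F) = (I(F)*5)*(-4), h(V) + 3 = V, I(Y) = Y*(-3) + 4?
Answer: -6 + 6*√286 ≈ 95.469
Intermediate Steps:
I(Y) = 4 - 3*Y (I(Y) = -3*Y + 4 = 4 - 3*Y)
h(V) = -3 + V
T(F) = -80 + 60*F (T(F) = ((4 - 3*F)*5)*(-4) = (20 - 15*F)*(-4) = -80 + 60*F)
g(Z) = √(-80 + 61*Z) (g(Z) = √(Z + (-80 + 60*Z)) = √(-80 + 61*Z))
(h(2) + g(6))*p(2) = ((-3 + 2) + √(-80 + 61*6))*6 = (-1 + √(-80 + 366))*6 = (-1 + √286)*6 = -6 + 6*√286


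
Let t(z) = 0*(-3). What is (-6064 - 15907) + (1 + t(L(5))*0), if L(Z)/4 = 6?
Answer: -21970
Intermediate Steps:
L(Z) = 24 (L(Z) = 4*6 = 24)
t(z) = 0
(-6064 - 15907) + (1 + t(L(5))*0) = (-6064 - 15907) + (1 + 0*0) = -21971 + (1 + 0) = -21971 + 1 = -21970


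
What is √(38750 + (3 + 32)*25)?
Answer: 5*√1585 ≈ 199.06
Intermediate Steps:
√(38750 + (3 + 32)*25) = √(38750 + 35*25) = √(38750 + 875) = √39625 = 5*√1585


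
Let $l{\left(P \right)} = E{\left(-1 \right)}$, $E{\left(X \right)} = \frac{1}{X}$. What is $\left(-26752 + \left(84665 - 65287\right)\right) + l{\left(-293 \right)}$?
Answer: $-7375$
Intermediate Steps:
$l{\left(P \right)} = -1$ ($l{\left(P \right)} = \frac{1}{-1} = -1$)
$\left(-26752 + \left(84665 - 65287\right)\right) + l{\left(-293 \right)} = \left(-26752 + \left(84665 - 65287\right)\right) - 1 = \left(-26752 + 19378\right) - 1 = -7374 - 1 = -7375$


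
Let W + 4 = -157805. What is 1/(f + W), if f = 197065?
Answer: 1/39256 ≈ 2.5474e-5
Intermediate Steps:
W = -157809 (W = -4 - 157805 = -157809)
1/(f + W) = 1/(197065 - 157809) = 1/39256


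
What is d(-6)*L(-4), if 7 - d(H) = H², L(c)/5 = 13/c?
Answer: 1885/4 ≈ 471.25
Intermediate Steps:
L(c) = 65/c (L(c) = 5*(13/c) = 65/c)
d(H) = 7 - H²
d(-6)*L(-4) = (7 - 1*(-6)²)*(65/(-4)) = (7 - 1*36)*(65*(-¼)) = (7 - 36)*(-65/4) = -29*(-65/4) = 1885/4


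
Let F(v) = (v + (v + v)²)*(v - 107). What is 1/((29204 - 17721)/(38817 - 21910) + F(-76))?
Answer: -16907/71248182985 ≈ -2.3730e-7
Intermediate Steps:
F(v) = (-107 + v)*(v + 4*v²) (F(v) = (v + (2*v)²)*(-107 + v) = (v + 4*v²)*(-107 + v) = (-107 + v)*(v + 4*v²))
1/((29204 - 17721)/(38817 - 21910) + F(-76)) = 1/((29204 - 17721)/(38817 - 21910) - 76*(-107 - 427*(-76) + 4*(-76)²)) = 1/(11483/16907 - 76*(-107 + 32452 + 4*5776)) = 1/(11483*(1/16907) - 76*(-107 + 32452 + 23104)) = 1/(11483/16907 - 76*55449) = 1/(11483/16907 - 4214124) = 1/(-71248182985/16907) = -16907/71248182985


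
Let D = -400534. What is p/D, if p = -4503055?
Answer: 4503055/400534 ≈ 11.243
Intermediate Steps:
p/D = -4503055/(-400534) = -4503055*(-1/400534) = 4503055/400534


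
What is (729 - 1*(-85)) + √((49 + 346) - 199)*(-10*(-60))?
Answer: 9214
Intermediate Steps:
(729 - 1*(-85)) + √((49 + 346) - 199)*(-10*(-60)) = (729 + 85) + √(395 - 199)*600 = 814 + √196*600 = 814 + 14*600 = 814 + 8400 = 9214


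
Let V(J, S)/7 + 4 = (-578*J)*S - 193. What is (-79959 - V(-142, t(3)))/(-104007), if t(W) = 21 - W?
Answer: 10420156/104007 ≈ 100.19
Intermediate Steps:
V(J, S) = -1379 - 4046*J*S (V(J, S) = -28 + 7*((-578*J)*S - 193) = -28 + 7*(-578*J*S - 193) = -28 + 7*(-193 - 578*J*S) = -28 + (-1351 - 4046*J*S) = -1379 - 4046*J*S)
(-79959 - V(-142, t(3)))/(-104007) = (-79959 - (-1379 - 4046*(-142)*(21 - 1*3)))/(-104007) = (-79959 - (-1379 - 4046*(-142)*(21 - 3)))*(-1/104007) = (-79959 - (-1379 - 4046*(-142)*18))*(-1/104007) = (-79959 - (-1379 + 10341576))*(-1/104007) = (-79959 - 1*10340197)*(-1/104007) = (-79959 - 10340197)*(-1/104007) = -10420156*(-1/104007) = 10420156/104007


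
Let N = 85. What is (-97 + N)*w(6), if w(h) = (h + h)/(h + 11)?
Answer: -144/17 ≈ -8.4706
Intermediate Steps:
w(h) = 2*h/(11 + h) (w(h) = (2*h)/(11 + h) = 2*h/(11 + h))
(-97 + N)*w(6) = (-97 + 85)*(2*6/(11 + 6)) = -24*6/17 = -12*12/17 = -144/17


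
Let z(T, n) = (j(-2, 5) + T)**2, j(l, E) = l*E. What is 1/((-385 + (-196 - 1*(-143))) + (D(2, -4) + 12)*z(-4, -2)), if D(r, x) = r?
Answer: 1/2306 ≈ 0.00043365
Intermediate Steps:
j(l, E) = E*l
z(T, n) = (-10 + T)**2 (z(T, n) = (5*(-2) + T)**2 = (-10 + T)**2)
1/((-385 + (-196 - 1*(-143))) + (D(2, -4) + 12)*z(-4, -2)) = 1/((-385 + (-196 - 1*(-143))) + (2 + 12)*(-10 - 4)**2) = 1/((-385 + (-196 + 143)) + 14*(-14)**2) = 1/((-385 - 53) + 14*196) = 1/(-438 + 2744) = 1/2306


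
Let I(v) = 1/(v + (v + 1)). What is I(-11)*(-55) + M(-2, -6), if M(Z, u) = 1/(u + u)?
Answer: 71/28 ≈ 2.5357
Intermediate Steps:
M(Z, u) = 1/(2*u)
I(v) = 1/(1 + 2*v) (I(v) = 1/(v + (1 + v)) = 1/(1 + 2*v))
I(-11)*(-55) + M(-2, -6) = -55/(1 + 2*(-11)) + (½)/(-6) = -55/(1 - 22) + (½)*(-⅙) = -55/(-21) - 1/12 = -1/21*(-55) - 1/12 = 55/21 - 1/12 = 71/28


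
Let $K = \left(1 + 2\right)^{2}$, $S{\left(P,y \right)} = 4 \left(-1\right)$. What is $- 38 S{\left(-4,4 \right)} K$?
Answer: $1368$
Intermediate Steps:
$S{\left(P,y \right)} = -4$
$K = 9$ ($K = 3^{2} = 9$)
$- 38 S{\left(-4,4 \right)} K = \left(-38\right) \left(-4\right) 9 = 152 \cdot 9 = 1368$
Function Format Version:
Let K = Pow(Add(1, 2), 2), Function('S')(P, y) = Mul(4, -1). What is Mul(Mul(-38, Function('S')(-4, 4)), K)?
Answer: 1368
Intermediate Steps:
Function('S')(P, y) = -4
K = 9 (K = Pow(3, 2) = 9)
Mul(Mul(-38, Function('S')(-4, 4)), K) = Mul(Mul(-38, -4), 9) = Mul(152, 9) = 1368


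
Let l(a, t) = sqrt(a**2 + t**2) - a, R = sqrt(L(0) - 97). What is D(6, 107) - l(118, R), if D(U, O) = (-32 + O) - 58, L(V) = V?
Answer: 135 - sqrt(13827) ≈ 17.412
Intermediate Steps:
D(U, O) = -90 + O
R = I*sqrt(97) (R = sqrt(0 - 97) = sqrt(-97) = I*sqrt(97) ≈ 9.8489*I)
D(6, 107) - l(118, R) = (-90 + 107) - (sqrt(118**2 + (I*sqrt(97))**2) - 1*118) = 17 - (sqrt(13924 - 97) - 118) = 17 - (sqrt(13827) - 118) = 17 - (-118 + sqrt(13827)) = 17 + (118 - sqrt(13827)) = 135 - sqrt(13827)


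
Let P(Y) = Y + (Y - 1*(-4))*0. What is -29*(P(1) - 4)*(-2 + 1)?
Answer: -87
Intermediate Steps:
P(Y) = Y (P(Y) = Y + (Y + 4)*0 = Y + (4 + Y)*0 = Y + 0 = Y)
-29*(P(1) - 4)*(-2 + 1) = -29*(1 - 4)*(-2 + 1) = -(-87)*(-1) = -29*3 = -87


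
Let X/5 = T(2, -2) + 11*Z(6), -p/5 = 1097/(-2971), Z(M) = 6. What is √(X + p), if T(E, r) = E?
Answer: 125*√193115/2971 ≈ 18.489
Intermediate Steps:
p = 5485/2971 (p = -5485/(-2971) = -5485*(-1)/2971 = -5*(-1097/2971) = 5485/2971 ≈ 1.8462)
X = 340 (X = 5*(2 + 11*6) = 5*(2 + 66) = 5*68 = 340)
√(X + p) = √(340 + 5485/2971) = √(1015625/2971) = 125*√193115/2971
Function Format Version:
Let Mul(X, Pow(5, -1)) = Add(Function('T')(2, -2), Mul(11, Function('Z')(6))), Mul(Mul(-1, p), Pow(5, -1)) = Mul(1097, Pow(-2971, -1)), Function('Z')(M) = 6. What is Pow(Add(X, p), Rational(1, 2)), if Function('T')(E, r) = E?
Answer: Mul(Rational(125, 2971), Pow(193115, Rational(1, 2))) ≈ 18.489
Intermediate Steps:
p = Rational(5485, 2971) (p = Mul(-5, Mul(1097, Pow(-2971, -1))) = Mul(-5, Mul(1097, Rational(-1, 2971))) = Mul(-5, Rational(-1097, 2971)) = Rational(5485, 2971) ≈ 1.8462)
X = 340 (X = Mul(5, Add(2, Mul(11, 6))) = Mul(5, Add(2, 66)) = Mul(5, 68) = 340)
Pow(Add(X, p), Rational(1, 2)) = Pow(Add(340, Rational(5485, 2971)), Rational(1, 2)) = Pow(Rational(1015625, 2971), Rational(1, 2)) = Mul(Rational(125, 2971), Pow(193115, Rational(1, 2)))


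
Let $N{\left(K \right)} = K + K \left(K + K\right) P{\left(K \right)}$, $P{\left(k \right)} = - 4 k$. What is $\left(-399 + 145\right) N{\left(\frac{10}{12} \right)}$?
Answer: $\frac{26035}{27} \approx 964.26$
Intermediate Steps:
$N{\left(K \right)} = K - 8 K^{3}$ ($N{\left(K \right)} = K + K \left(K + K\right) \left(- 4 K\right) = K + K 2 K \left(- 4 K\right) = K + 2 K^{2} \left(- 4 K\right) = K - 8 K^{3}$)
$\left(-399 + 145\right) N{\left(\frac{10}{12} \right)} = \left(-399 + 145\right) \left(\frac{10}{12} - 8 \left(\frac{10}{12}\right)^{3}\right) = - 254 \left(10 \cdot \frac{1}{12} - 8 \left(10 \cdot \frac{1}{12}\right)^{3}\right) = - 254 \left(\frac{5}{6} - 8 \left(\frac{5}{6}\right)^{3}\right) = - 254 \left(\frac{5}{6} - \frac{125}{27}\right) = \left(-254\right) \left(- \frac{205}{54}\right) = \frac{26035}{27}$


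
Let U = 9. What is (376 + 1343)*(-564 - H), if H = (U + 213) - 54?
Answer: -1258308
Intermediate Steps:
H = 168 (H = (9 + 213) - 54 = 222 - 54 = 168)
(376 + 1343)*(-564 - H) = (376 + 1343)*(-564 - 1*168) = 1719*(-564 - 168) = 1719*(-732) = -1258308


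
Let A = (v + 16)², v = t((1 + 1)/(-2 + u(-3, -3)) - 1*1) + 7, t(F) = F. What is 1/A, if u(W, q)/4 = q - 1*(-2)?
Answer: 9/4225 ≈ 0.0021302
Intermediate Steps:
u(W, q) = 8 + 4*q (u(W, q) = 4*(q - 1*(-2)) = 4*(q + 2) = 4*(2 + q) = 8 + 4*q)
v = 17/3 (v = ((1 + 1)/(-2 + (8 + 4*(-3))) - 1*1) + 7 = (2/(-2 + (8 - 12)) - 1) + 7 = (2/(-2 - 4) - 1) + 7 = (2/(-6) - 1) + 7 = (2*(-⅙) - 1) + 7 = (-⅓ - 1) + 7 = -4/3 + 7 = 17/3 ≈ 5.6667)
A = 4225/9 (A = (17/3 + 16)² = (65/3)² = 4225/9 ≈ 469.44)
1/A = 1/(4225/9) = 9/4225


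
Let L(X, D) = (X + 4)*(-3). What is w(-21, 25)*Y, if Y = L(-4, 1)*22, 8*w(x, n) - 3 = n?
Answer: 0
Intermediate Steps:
L(X, D) = -12 - 3*X (L(X, D) = (4 + X)*(-3) = -12 - 3*X)
w(x, n) = 3/8 + n/8
Y = 0 (Y = (-12 - 3*(-4))*22 = (-12 + 12)*22 = 0*22 = 0)
w(-21, 25)*Y = (3/8 + (1/8)*25)*0 = (3/8 + 25/8)*0 = (7/2)*0 = 0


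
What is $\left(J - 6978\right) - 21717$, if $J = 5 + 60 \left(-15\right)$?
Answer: $-29590$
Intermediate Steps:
$J = -895$ ($J = 5 - 900 = -895$)
$\left(J - 6978\right) - 21717 = \left(-895 - 6978\right) - 21717 = -7873 - 21717 = -29590$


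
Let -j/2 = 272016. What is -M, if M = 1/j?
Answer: 1/544032 ≈ 1.8381e-6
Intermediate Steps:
j = -544032 (j = -2*272016 = -544032)
M = -1/544032 (M = 1/(-544032) = -1/544032 ≈ -1.8381e-6)
-M = -1*(-1/544032) = 1/544032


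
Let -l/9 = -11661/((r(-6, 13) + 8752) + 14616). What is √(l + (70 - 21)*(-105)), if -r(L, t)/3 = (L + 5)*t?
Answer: I*√2816425412862/23407 ≈ 71.697*I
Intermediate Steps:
r(L, t) = -3*t*(5 + L) (r(L, t) = -3*(L + 5)*t = -3*(5 + L)*t = -3*t*(5 + L))
l = 104949/23407 (l = -(-104949)/((-3*13*(5 - 6) + 8752) + 14616) = -(-104949)/((-3*13*(-1) + 8752) + 14616) = -(-104949)/((39 + 8752) + 14616) = -(-104949)/(8791 + 14616) = -(-104949)/23407 = -9*(-11661/23407) = 104949/23407 ≈ 4.4837)
√(l + (70 - 21)*(-105)) = √(104949/23407 + (70 - 21)*(-105)) = √(104949/23407 + 49*(-105)) = √(104949/23407 - 5145) = √(-120324066/23407) = I*√2816425412862/23407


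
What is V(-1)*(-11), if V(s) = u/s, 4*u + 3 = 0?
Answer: -33/4 ≈ -8.2500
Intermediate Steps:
u = -3/4 (u = -3/4 + (1/4)*0 = -3/4 + 0 = -3/4 ≈ -0.75000)
V(s) = -3/(4*s)
V(-1)*(-11) = -3/4/(-1)*(-11) = -3/4*(-1)*(-11) = (3/4)*(-11) = -33/4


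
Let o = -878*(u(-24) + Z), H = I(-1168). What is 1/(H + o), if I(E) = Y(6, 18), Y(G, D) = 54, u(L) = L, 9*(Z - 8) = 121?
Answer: 9/20680 ≈ 0.00043520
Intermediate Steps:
Z = 193/9 (Z = 8 + (⅑)*121 = 8 + 121/9 = 193/9 ≈ 21.444)
I(E) = 54
H = 54
o = 20194/9 (o = -878*(-24 + 193/9) = -878*(-23/9) = 20194/9 ≈ 2243.8)
1/(H + o) = 1/(54 + 20194/9) = 1/(20680/9) = 9/20680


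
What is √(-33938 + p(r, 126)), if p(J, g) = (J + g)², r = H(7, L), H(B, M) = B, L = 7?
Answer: I*√16249 ≈ 127.47*I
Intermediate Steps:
r = 7
√(-33938 + p(r, 126)) = √(-33938 + (7 + 126)²) = √(-33938 + 133²) = √(-33938 + 17689) = √(-16249) = I*√16249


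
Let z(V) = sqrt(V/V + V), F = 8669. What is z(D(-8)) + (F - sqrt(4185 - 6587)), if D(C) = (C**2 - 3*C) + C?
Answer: 8678 - I*sqrt(2402) ≈ 8678.0 - 49.01*I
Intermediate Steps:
D(C) = C**2 - 2*C
z(V) = sqrt(1 + V)
z(D(-8)) + (F - sqrt(4185 - 6587)) = sqrt(1 - 8*(-2 - 8)) + (8669 - sqrt(4185 - 6587)) = sqrt(1 - 8*(-10)) + (8669 - sqrt(-2402)) = sqrt(1 + 80) + (8669 - I*sqrt(2402)) = sqrt(81) + (8669 - I*sqrt(2402)) = 9 + (8669 - I*sqrt(2402)) = 8678 - I*sqrt(2402)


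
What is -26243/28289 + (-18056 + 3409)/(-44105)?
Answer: -743098532/1247686345 ≈ -0.59558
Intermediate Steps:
-26243/28289 + (-18056 + 3409)/(-44105) = -26243*1/28289 - 14647*(-1/44105) = -26243/28289 + 14647/44105 = -743098532/1247686345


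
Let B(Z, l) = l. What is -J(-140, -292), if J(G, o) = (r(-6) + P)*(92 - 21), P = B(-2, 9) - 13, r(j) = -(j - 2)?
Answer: -284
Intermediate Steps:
r(j) = 2 - j (r(j) = -(-2 + j) = 2 - j)
P = -4 (P = 9 - 13 = -4)
J(G, o) = 284 (J(G, o) = ((2 - 1*(-6)) - 4)*(92 - 21) = ((2 + 6) - 4)*71 = (8 - 4)*71 = 4*71 = 284)
-J(-140, -292) = -1*284 = -284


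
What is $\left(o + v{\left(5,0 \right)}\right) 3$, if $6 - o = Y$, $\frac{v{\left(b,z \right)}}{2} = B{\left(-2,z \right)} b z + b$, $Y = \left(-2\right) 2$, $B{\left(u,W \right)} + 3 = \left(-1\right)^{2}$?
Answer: $60$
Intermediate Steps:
$B{\left(u,W \right)} = -2$ ($B{\left(u,W \right)} = -3 + \left(-1\right)^{2} = -3 + 1 = -2$)
$Y = -4$
$v{\left(b,z \right)} = 2 b - 4 b z$ ($v{\left(b,z \right)} = 2 \left(- 2 b z + b\right) = 2 \left(b - 2 b z\right) = 2 b - 4 b z$)
$o = 10$ ($o = 6 - -4 = 6 + 4 = 10$)
$\left(o + v{\left(5,0 \right)}\right) 3 = \left(10 + 2 \cdot 5 \left(1 - 0\right)\right) 3 = \left(10 + 2 \cdot 5 \left(1 + 0\right)\right) 3 = \left(10 + 2 \cdot 5 \cdot 1\right) 3 = \left(10 + 10\right) 3 = 20 \cdot 3 = 60$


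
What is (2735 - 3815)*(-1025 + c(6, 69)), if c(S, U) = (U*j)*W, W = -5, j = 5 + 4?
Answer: 4460400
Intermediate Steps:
j = 9
c(S, U) = -45*U (c(S, U) = (U*9)*(-5) = (9*U)*(-5) = -45*U)
(2735 - 3815)*(-1025 + c(6, 69)) = (2735 - 3815)*(-1025 - 45*69) = -1080*(-1025 - 3105) = -1080*(-4130) = 4460400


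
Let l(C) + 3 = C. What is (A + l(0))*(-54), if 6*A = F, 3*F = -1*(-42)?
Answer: 36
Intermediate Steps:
F = 14 (F = (-1*(-42))/3 = (⅓)*42 = 14)
l(C) = -3 + C
A = 7/3 (A = (⅙)*14 = 7/3 ≈ 2.3333)
(A + l(0))*(-54) = (7/3 + (-3 + 0))*(-54) = (7/3 - 3)*(-54) = -⅔*(-54) = 36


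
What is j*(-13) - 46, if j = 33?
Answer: -475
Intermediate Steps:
j*(-13) - 46 = 33*(-13) - 46 = -429 - 46 = -475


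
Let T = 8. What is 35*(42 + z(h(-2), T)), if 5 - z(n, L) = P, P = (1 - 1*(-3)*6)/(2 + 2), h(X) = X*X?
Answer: 5915/4 ≈ 1478.8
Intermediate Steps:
h(X) = X²
P = 19/4 (P = (1 + 3*6)/4 = (1 + 18)*(¼) = 19*(¼) = 19/4 ≈ 4.7500)
z(n, L) = ¼ (z(n, L) = 5 - 1*19/4 = 5 - 19/4 = ¼)
35*(42 + z(h(-2), T)) = 35*(42 + ¼) = 35*(169/4) = 5915/4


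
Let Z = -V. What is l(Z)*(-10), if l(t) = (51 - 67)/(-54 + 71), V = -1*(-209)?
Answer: 160/17 ≈ 9.4118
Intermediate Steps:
V = 209
Z = -209 (Z = -1*209 = -209)
l(t) = -16/17
l(Z)*(-10) = -16/17*(-10) = 160/17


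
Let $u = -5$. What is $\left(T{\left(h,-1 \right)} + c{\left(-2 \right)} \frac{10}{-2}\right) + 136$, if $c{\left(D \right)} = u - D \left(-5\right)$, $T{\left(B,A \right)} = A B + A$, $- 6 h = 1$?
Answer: $\frac{1261}{6} \approx 210.17$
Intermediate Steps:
$h = - \frac{1}{6}$ ($h = \left(- \frac{1}{6}\right) 1 = - \frac{1}{6} \approx -0.16667$)
$T{\left(B,A \right)} = A + A B$
$c{\left(D \right)} = -5 + 5 D$ ($c{\left(D \right)} = -5 - D \left(-5\right) = -5 - - 5 D = -5 + 5 D$)
$\left(T{\left(h,-1 \right)} + c{\left(-2 \right)} \frac{10}{-2}\right) + 136 = \left(- (1 - \frac{1}{6}) + \left(-5 + 5 \left(-2\right)\right) \frac{10}{-2}\right) + 136 = \left(\left(-1\right) \frac{5}{6} + \left(-5 - 10\right) 10 \left(- \frac{1}{2}\right)\right) + 136 = \left(- \frac{5}{6} - -75\right) + 136 = \left(- \frac{5}{6} + 75\right) + 136 = \frac{445}{6} + 136 = \frac{1261}{6}$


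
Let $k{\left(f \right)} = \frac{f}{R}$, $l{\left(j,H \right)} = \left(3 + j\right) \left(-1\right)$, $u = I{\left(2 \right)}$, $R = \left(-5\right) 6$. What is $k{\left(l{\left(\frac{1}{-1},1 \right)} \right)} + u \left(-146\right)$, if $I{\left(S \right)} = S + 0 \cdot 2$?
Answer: $- \frac{4379}{15} \approx -291.93$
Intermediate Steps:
$R = -30$
$I{\left(S \right)} = S$ ($I{\left(S \right)} = S + 0 = S$)
$u = 2$
$l{\left(j,H \right)} = -3 - j$
$k{\left(f \right)} = - \frac{f}{30}$ ($k{\left(f \right)} = \frac{f}{-30} = f \left(- \frac{1}{30}\right) = - \frac{f}{30}$)
$k{\left(l{\left(\frac{1}{-1},1 \right)} \right)} + u \left(-146\right) = - \frac{-3 - \frac{1}{-1}}{30} + 2 \left(-146\right) = - \frac{-3 - -1}{30} - 292 = - \frac{-3 + 1}{30} - 292 = \left(- \frac{1}{30}\right) \left(-2\right) - 292 = \frac{1}{15} - 292 = - \frac{4379}{15}$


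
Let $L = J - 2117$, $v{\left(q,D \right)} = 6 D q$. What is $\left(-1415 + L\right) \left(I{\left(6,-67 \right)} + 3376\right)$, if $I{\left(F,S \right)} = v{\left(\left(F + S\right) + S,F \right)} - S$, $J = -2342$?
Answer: $6843210$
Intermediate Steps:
$v{\left(q,D \right)} = 6 D q$
$L = -4459$ ($L = -2342 - 2117 = -4459$)
$I{\left(F,S \right)} = - S + 6 F \left(F + 2 S\right)$ ($I{\left(F,S \right)} = 6 F \left(\left(F + S\right) + S\right) - S = 6 F \left(F + 2 S\right) - S = - S + 6 F \left(F + 2 S\right)$)
$\left(-1415 + L\right) \left(I{\left(6,-67 \right)} + 3376\right) = \left(-1415 - 4459\right) \left(\left(\left(-1\right) \left(-67\right) + 6 \cdot 6 \left(6 + 2 \left(-67\right)\right)\right) + 3376\right) = - 5874 \left(\left(67 + 6 \cdot 6 \left(6 - 134\right)\right) + 3376\right) = - 5874 \left(\left(67 + 6 \cdot 6 \left(-128\right)\right) + 3376\right) = - 5874 \left(\left(67 - 4608\right) + 3376\right) = - 5874 \left(-4541 + 3376\right) = \left(-5874\right) \left(-1165\right) = 6843210$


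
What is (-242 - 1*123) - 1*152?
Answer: -517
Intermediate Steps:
(-242 - 1*123) - 1*152 = (-242 - 123) - 152 = -365 - 152 = -517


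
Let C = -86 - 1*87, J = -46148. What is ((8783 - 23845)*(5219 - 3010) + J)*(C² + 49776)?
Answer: -2655619638730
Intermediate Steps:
C = -173 (C = -86 - 87 = -173)
((8783 - 23845)*(5219 - 3010) + J)*(C² + 49776) = ((8783 - 23845)*(5219 - 3010) - 46148)*((-173)² + 49776) = (-15062*2209 - 46148)*(29929 + 49776) = (-33271958 - 46148)*79705 = -33318106*79705 = -2655619638730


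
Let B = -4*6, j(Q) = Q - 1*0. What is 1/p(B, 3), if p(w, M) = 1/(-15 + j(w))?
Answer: -39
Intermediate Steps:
j(Q) = Q (j(Q) = Q + 0 = Q)
B = -24
p(w, M) = 1/(-15 + w)
1/p(B, 3) = 1/(1/(-15 - 24)) = 1/(1/(-39)) = 1/(-1/39) = -39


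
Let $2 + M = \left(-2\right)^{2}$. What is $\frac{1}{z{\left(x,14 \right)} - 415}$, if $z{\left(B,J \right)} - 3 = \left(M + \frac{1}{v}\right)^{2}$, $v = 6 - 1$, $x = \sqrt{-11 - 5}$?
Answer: $- \frac{25}{10179} \approx -0.002456$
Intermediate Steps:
$x = 4 i$ ($x = \sqrt{-16} = 4 i \approx 4.0 i$)
$M = 2$ ($M = -2 + \left(-2\right)^{2} = -2 + 4 = 2$)
$v = 5$
$z{\left(B,J \right)} = \frac{196}{25}$ ($z{\left(B,J \right)} = 3 + \left(2 + \frac{1}{5}\right)^{2} = 3 + \left(\frac{11}{5}\right)^{2} = 3 + \frac{121}{25} = \frac{196}{25}$)
$\frac{1}{z{\left(x,14 \right)} - 415} = \frac{1}{\frac{196}{25} - 415} = \frac{1}{- \frac{10179}{25}} = - \frac{25}{10179}$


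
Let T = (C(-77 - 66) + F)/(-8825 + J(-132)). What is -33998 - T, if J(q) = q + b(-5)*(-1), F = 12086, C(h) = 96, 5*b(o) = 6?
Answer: -1522743508/44791 ≈ -33997.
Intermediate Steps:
b(o) = 6/5 (b(o) = (⅕)*6 = 6/5)
J(q) = -6/5 + q (J(q) = q + (6/5)*(-1) = q - 6/5 = -6/5 + q)
T = -60910/44791 (T = (96 + 12086)/(-8825 + (-6/5 - 132)) = 12182/(-8825 - 666/5) = 12182/(-44791/5) = 12182*(-5/44791) = -60910/44791 ≈ -1.3599)
-33998 - T = -33998 - 1*(-60910/44791) = -33998 + 60910/44791 = -1522743508/44791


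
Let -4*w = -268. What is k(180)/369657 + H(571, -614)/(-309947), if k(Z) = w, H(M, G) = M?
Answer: -190307698/114574078179 ≈ -0.0016610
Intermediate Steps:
w = 67 (w = -¼*(-268) = 67)
k(Z) = 67
k(180)/369657 + H(571, -614)/(-309947) = 67/369657 + 571/(-309947) = 67*(1/369657) + 571*(-1/309947) = 67/369657 - 571/309947 = -190307698/114574078179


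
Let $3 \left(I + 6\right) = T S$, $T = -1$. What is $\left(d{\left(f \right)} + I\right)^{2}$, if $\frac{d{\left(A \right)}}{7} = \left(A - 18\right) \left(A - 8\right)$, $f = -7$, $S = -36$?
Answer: $6922161$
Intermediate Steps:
$d{\left(A \right)} = 7 \left(-18 + A\right) \left(-8 + A\right)$ ($d{\left(A \right)} = 7 \left(A - 18\right) \left(A - 8\right) = 7 \left(-18 + A\right) \left(-8 + A\right)$)
$I = 6$ ($I = -6 + \frac{\left(-1\right) \left(-36\right)}{3} = -6 + \frac{1}{3} \cdot 36 = -6 + 12 = 6$)
$\left(d{\left(f \right)} + I\right)^{2} = \left(\left(1008 - -1274 + 7 \left(-7\right)^{2}\right) + 6\right)^{2} = \left(\left(1008 + 1274 + 7 \cdot 49\right) + 6\right)^{2} = \left(\left(1008 + 1274 + 343\right) + 6\right)^{2} = \left(2625 + 6\right)^{2} = 2631^{2} = 6922161$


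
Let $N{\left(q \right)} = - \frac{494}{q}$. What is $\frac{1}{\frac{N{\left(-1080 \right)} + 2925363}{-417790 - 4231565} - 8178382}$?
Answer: $- \frac{2510651700}{20533070251245667} \approx -1.2227 \cdot 10^{-7}$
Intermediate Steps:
$\frac{1}{\frac{N{\left(-1080 \right)} + 2925363}{-417790 - 4231565} - 8178382} = \frac{1}{\frac{- \frac{494}{-1080} + 2925363}{-417790 - 4231565} - 8178382} = \frac{1}{\frac{\left(-494\right) \left(- \frac{1}{1080}\right) + 2925363}{-4649355} - 8178382} = \frac{1}{\left(\frac{247}{540} + 2925363\right) \left(- \frac{1}{4649355}\right) - 8178382} = \frac{1}{\frac{1579696267}{540} \left(- \frac{1}{4649355}\right) - 8178382} = \frac{1}{- \frac{1579696267}{2510651700} - 8178382} = \frac{1}{- \frac{20533070251245667}{2510651700}} = - \frac{2510651700}{20533070251245667}$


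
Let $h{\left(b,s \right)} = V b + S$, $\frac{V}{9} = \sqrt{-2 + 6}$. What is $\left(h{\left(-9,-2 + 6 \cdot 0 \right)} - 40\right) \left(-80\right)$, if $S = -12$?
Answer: $17120$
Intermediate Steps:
$V = 18$ ($V = 9 \sqrt{-2 + 6} = 9 \sqrt{4} = 9 \cdot 2 = 18$)
$h{\left(b,s \right)} = -12 + 18 b$ ($h{\left(b,s \right)} = 18 b - 12 = -12 + 18 b$)
$\left(h{\left(-9,-2 + 6 \cdot 0 \right)} - 40\right) \left(-80\right) = \left(\left(-12 + 18 \left(-9\right)\right) - 40\right) \left(-80\right) = \left(\left(-12 - 162\right) - 40\right) \left(-80\right) = \left(-174 - 40\right) \left(-80\right) = \left(-214\right) \left(-80\right) = 17120$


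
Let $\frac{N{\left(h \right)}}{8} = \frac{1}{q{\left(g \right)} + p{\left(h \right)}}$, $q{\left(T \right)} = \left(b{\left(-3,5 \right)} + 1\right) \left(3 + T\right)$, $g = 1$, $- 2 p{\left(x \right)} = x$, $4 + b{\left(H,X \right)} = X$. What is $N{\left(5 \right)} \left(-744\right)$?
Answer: $- \frac{11904}{11} \approx -1082.2$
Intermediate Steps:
$b{\left(H,X \right)} = -4 + X$
$p{\left(x \right)} = - \frac{x}{2}$
$q{\left(T \right)} = 6 + 2 T$ ($q{\left(T \right)} = \left(\left(-4 + 5\right) + 1\right) \left(3 + T\right) = \left(1 + 1\right) \left(3 + T\right) = 2 \left(3 + T\right) = 6 + 2 T$)
$N{\left(h \right)} = \frac{8}{8 - \frac{h}{2}}$ ($N{\left(h \right)} = \frac{8}{\left(6 + 2 \cdot 1\right) - \frac{h}{2}} = \frac{8}{\left(6 + 2\right) - \frac{h}{2}} = \frac{8}{8 - \frac{h}{2}}$)
$N{\left(5 \right)} \left(-744\right) = \frac{16}{16 - 5} \left(-744\right) = \frac{16}{11} \left(-744\right) = - \frac{11904}{11}$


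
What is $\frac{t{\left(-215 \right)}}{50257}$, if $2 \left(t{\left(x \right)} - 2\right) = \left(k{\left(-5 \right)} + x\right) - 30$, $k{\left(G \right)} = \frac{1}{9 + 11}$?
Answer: $- \frac{4819}{2010280} \approx -0.0023972$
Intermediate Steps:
$k{\left(G \right)} = \frac{1}{20}$
$t{\left(x \right)} = - \frac{519}{40} + \frac{x}{2}$ ($t{\left(x \right)} = 2 + \frac{\left(\frac{1}{20} + x\right) - 30}{2} = 2 + \frac{- \frac{599}{20} + x}{2} = 2 + \left(- \frac{599}{40} + \frac{x}{2}\right) = - \frac{519}{40} + \frac{x}{2}$)
$\frac{t{\left(-215 \right)}}{50257} = \frac{- \frac{519}{40} + \frac{1}{2} \left(-215\right)}{50257} = \left(- \frac{519}{40} - \frac{215}{2}\right) \frac{1}{50257} = \left(- \frac{4819}{40}\right) \frac{1}{50257} = - \frac{4819}{2010280}$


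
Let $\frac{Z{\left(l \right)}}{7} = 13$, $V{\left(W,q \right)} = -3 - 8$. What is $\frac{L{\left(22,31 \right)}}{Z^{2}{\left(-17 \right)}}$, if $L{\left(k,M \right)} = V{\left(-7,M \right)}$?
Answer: $- \frac{11}{8281} \approx -0.0013283$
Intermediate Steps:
$V{\left(W,q \right)} = -11$
$L{\left(k,M \right)} = -11$
$Z{\left(l \right)} = 91$ ($Z{\left(l \right)} = 7 \cdot 13 = 91$)
$\frac{L{\left(22,31 \right)}}{Z^{2}{\left(-17 \right)}} = - \frac{11}{91^{2}} = - \frac{11}{8281}$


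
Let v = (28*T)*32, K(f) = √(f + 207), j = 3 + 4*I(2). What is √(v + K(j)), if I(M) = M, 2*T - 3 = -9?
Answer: √(-2688 + √218) ≈ 51.703*I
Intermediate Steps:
T = -3 (T = 3/2 + (½)*(-9) = 3/2 - 9/2 = -3)
j = 11 (j = 3 + 4*2 = 3 + 8 = 11)
K(f) = √(207 + f)
v = -2688 (v = (28*(-3))*32 = -84*32 = -2688)
√(v + K(j)) = √(-2688 + √(207 + 11)) = √(-2688 + √218)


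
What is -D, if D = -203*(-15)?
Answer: -3045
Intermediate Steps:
D = 3045
-D = -1*3045 = -3045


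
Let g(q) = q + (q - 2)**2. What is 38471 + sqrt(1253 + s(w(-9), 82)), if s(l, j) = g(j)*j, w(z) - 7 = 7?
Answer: 38471 + 7*sqrt(10873) ≈ 39201.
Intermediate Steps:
g(q) = q + (-2 + q)**2
w(z) = 14 (w(z) = 7 + 7 = 14)
s(l, j) = j*(j + (-2 + j)**2) (s(l, j) = (j + (-2 + j)**2)*j = j*(j + (-2 + j)**2))
38471 + sqrt(1253 + s(w(-9), 82)) = 38471 + sqrt(1253 + 82*(82 + (-2 + 82)**2)) = 38471 + sqrt(1253 + 82*(82 + 80**2)) = 38471 + sqrt(1253 + 82*(82 + 6400)) = 38471 + sqrt(1253 + 82*6482) = 38471 + sqrt(1253 + 531524) = 38471 + sqrt(532777) = 38471 + 7*sqrt(10873)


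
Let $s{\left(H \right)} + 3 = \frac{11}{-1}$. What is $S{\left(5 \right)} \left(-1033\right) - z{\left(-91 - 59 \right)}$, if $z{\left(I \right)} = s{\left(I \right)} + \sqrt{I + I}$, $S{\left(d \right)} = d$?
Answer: $-5151 - 10 i \sqrt{3} \approx -5151.0 - 17.32 i$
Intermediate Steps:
$s{\left(H \right)} = -14$ ($s{\left(H \right)} = -3 + \frac{11}{-1} = -3 + 11 \left(-1\right) = -3 - 11 = -14$)
$z{\left(I \right)} = -14 + \sqrt{2} \sqrt{I}$ ($z{\left(I \right)} = -14 + \sqrt{I + I} = -14 + \sqrt{2 I} = -14 + \sqrt{2} \sqrt{I}$)
$S{\left(5 \right)} \left(-1033\right) - z{\left(-91 - 59 \right)} = 5 \left(-1033\right) - \left(-14 + \sqrt{2} \sqrt{-91 - 59}\right) = -5165 - \left(-14 + \sqrt{2} \sqrt{-150}\right) = -5165 - \left(-14 + \sqrt{2} \cdot 5 i \sqrt{6}\right) = -5165 - \left(-14 + 10 i \sqrt{3}\right) = -5165 + \left(14 - 10 i \sqrt{3}\right) = -5151 - 10 i \sqrt{3}$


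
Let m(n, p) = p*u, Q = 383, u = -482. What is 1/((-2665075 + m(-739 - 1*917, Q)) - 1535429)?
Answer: -1/4385110 ≈ -2.2804e-7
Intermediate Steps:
m(n, p) = -482*p (m(n, p) = p*(-482) = -482*p)
1/((-2665075 + m(-739 - 1*917, Q)) - 1535429) = 1/((-2665075 - 482*383) - 1535429) = 1/((-2665075 - 184606) - 1535429) = 1/(-2849681 - 1535429) = 1/(-4385110) = -1/4385110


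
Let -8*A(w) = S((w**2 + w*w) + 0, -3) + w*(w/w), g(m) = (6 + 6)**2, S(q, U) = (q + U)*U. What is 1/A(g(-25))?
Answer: 8/124263 ≈ 6.4380e-5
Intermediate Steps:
S(q, U) = U*(U + q) (S(q, U) = (U + q)*U = U*(U + q))
g(m) = 144 (g(m) = 12**2 = 144)
A(w) = -9/8 - w/8 + 3*w**2/4 (A(w) = -(-3*(-3 + ((w**2 + w*w) + 0)) + w*(w/w))/8 = -(-3*(-3 + ((w**2 + w**2) + 0)) + w*1)/8 = -(-3*(-3 + (2*w**2 + 0)) + w)/8 = -(-3*(-3 + 2*w**2) + w)/8 = -((9 - 6*w**2) + w)/8 = -(9 + w - 6*w**2)/8 = -9/8 - w/8 + 3*w**2/4)
1/A(g(-25)) = 1/(-9/8 - 1/8*144 + (3/4)*144**2) = 1/(-9/8 - 18 + (3/4)*20736) = 1/(-9/8 - 18 + 15552) = 1/(124263/8) = 8/124263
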